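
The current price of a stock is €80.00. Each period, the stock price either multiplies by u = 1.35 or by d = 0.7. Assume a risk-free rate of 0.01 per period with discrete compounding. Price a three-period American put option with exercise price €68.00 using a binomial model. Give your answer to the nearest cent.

€11.54

Risk-neutral probability p = (1 + 0.01 − 0.7)/(1.35 − 0.7) = 0.3100/0.6500 = 0.4769
Terminal stock prices: S_uuu = 196.8, S_uud = 102.1, S_udd = 52.92, S_ddd = 27.44
Terminal payoffs (K − S): max(-128.8, 0) = 0, max(-34.06, 0) = 0, max(15.08, 0) = 15.08, max(40.56, 0) = 40.56
Node uu (S = 145.8): continuation = 1/1.01·[0.4769·0.0000 + 0.5231·0.0000] = 0.0000; exercise value = 0.0000 ≤ continuation, so V_uu = 0.0000
Node ud (S = 75.6): continuation = 1/1.01·[0.4769·0.0000 + 0.5231·15.0800] = 7.8099; exercise value = 0.0000 ≤ continuation, so V_ud = 7.8099
Node dd (S = 39.2): continuation = 1/1.01·[0.4769·15.0800 + 0.5231·40.5600] = 28.1267; exercise value = 28.8000 > continuation, so V_dd = 28.8000 (exercise)
Node u (S = 108): continuation = 1/1.01·[0.4769·0.0000 + 0.5231·7.8099] = 4.0447; exercise value = 0.0000 ≤ continuation, so V_u = 4.0447
Node d (S = 56): continuation = 1/1.01·[0.4769·7.8099 + 0.5231·28.8000] = 18.6033; exercise value = 12.0000 ≤ continuation, so V_d = 18.6033
Node 0 (S = 80): continuation = 1/1.01·[0.4769·4.0447 + 0.5231·18.6033] = 11.5445; exercise value = 0.0000 ≤ continuation, so V_0 = 11.5445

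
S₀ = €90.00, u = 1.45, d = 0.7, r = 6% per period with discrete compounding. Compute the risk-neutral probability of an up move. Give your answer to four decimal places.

Risk-neutral probability p = (1 + 0.06 − 0.7)/(1.45 − 0.7) = 0.3600/0.7500 = 0.4800

p = 0.4800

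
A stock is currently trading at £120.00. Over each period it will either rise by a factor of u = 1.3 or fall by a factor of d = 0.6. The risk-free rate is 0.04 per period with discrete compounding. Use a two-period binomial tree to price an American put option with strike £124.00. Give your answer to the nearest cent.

£25.13

Risk-neutral probability p = (1 + 0.04 − 0.6)/(1.3 − 0.6) = 0.4400/0.7000 = 0.6286
Terminal stock prices: S_uu = 202.8, S_ud = 93.6, S_dd = 43.2
Terminal payoffs (K − S): max(-78.8, 0) = 0, max(30.4, 0) = 30.4, max(80.8, 0) = 80.8
Node u (S = 156): continuation = 1/1.04·[0.6286·0.0000 + 0.3714·30.4000] = 10.8571; exercise value = 0.0000 ≤ continuation, so V_u = 10.8571
Node d (S = 72): continuation = 1/1.04·[0.6286·30.4000 + 0.3714·80.8000] = 47.2308; exercise value = 52.0000 > continuation, so V_d = 52.0000 (exercise)
Node 0 (S = 120): continuation = 1/1.04·[0.6286·10.8571 + 0.3714·52.0000] = 25.1334; exercise value = 4.0000 ≤ continuation, so V_0 = 25.1334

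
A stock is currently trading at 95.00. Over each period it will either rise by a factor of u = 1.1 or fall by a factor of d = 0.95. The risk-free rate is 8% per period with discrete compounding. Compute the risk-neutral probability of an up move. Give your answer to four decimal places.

p = 0.8667

Risk-neutral probability p = (1 + 0.08 − 0.95)/(1.1 − 0.95) = 0.1300/0.1500 = 0.8667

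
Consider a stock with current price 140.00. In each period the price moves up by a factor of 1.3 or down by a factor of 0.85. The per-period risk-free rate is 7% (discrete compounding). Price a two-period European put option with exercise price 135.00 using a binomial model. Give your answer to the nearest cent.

7.72

Risk-neutral probability p = (1 + 0.07 − 0.85)/(1.3 − 0.85) = 0.2200/0.4500 = 0.4889
Terminal stock prices: S_uu = 236.6, S_ud = 154.7, S_dd = 101.1
Terminal payoffs (K − S): max(-101.6, 0) = 0, max(-19.7, 0) = 0, max(33.85, 0) = 33.85
Node u (S = 182): V_u = 1/1.07·[0.4889·0.0000 + 0.5111·0.0000] = 0.0000
Node d (S = 119): V_d = 1/1.07·[0.4889·0.0000 + 0.5111·33.8500] = 16.1693
Node 0 (S = 140): V_0 = 1/1.07·[0.4889·0.0000 + 0.5111·16.1693] = 7.7236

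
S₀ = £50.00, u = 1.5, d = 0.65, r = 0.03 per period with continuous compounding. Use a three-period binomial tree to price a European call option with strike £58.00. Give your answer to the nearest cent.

Risk-neutral probability p = (e^0.03 − 0.65)/(1.5 − 0.65) = 0.3805/0.8500 = 0.4476
Terminal stock prices: S_uuu = 168.8, S_uud = 73.12, S_udd = 31.69, S_ddd = 13.73
Terminal payoffs (S − K): max(110.8, 0) = 110.8, max(15.12, 0) = 15.12, max(-26.31, 0) = 0, max(-44.27, 0) = 0
Node uu (S = 112.5): V_uu = e^(−0.03)·[0.4476·110.7500 + 0.5524·15.1250] = 56.2142
Node ud (S = 48.75): V_ud = e^(−0.03)·[0.4476·15.1250 + 0.5524·0.0000] = 6.5698
Node dd (S = 21.13): V_dd = e^(−0.03)·[0.4476·0.0000 + 0.5524·0.0000] = 0.0000
Node u (S = 75): V_u = e^(−0.03)·[0.4476·56.2142 + 0.5524·6.5698] = 27.9394
Node d (S = 32.5): V_d = e^(−0.03)·[0.4476·6.5698 + 0.5524·0.0000] = 2.8537
Node 0 (S = 50): V_0 = e^(−0.03)·[0.4476·27.9394 + 0.5524·2.8537] = 13.6657

£13.67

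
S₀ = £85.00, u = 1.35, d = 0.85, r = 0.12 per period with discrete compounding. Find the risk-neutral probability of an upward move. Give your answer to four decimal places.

p = 0.5400

Risk-neutral probability p = (1 + 0.12 − 0.85)/(1.35 − 0.85) = 0.2700/0.5000 = 0.5400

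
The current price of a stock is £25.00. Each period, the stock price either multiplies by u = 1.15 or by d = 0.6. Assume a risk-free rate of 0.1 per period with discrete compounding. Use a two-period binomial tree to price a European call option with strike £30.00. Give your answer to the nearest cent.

£2.09

Risk-neutral probability p = (1 + 0.1 − 0.6)/(1.15 − 0.6) = 0.5000/0.5500 = 0.9091
Terminal stock prices: S_uu = 33.06, S_ud = 17.25, S_dd = 9
Terminal payoffs (S − K): max(3.062, 0) = 3.062, max(-12.75, 0) = 0, max(-21, 0) = 0
Node u (S = 28.75): V_u = 1/1.1·[0.9091·3.0625 + 0.0909·0.0000] = 2.5310
Node d (S = 15): V_d = 1/1.1·[0.9091·0.0000 + 0.0909·0.0000] = 0.0000
Node 0 (S = 25): V_0 = 1/1.1·[0.9091·2.5310 + 0.0909·0.0000] = 2.0917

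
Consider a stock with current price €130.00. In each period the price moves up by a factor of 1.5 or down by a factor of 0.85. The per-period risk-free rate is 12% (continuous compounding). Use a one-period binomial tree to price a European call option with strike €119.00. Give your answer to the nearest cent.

Risk-neutral probability p = (e^0.12 − 0.85)/(1.5 − 0.85) = 0.2775/0.6500 = 0.4269
Terminal stock prices: S_u = 195, S_d = 110.5
Terminal payoffs (S − K): max(76, 0) = 76, max(-8.5, 0) = 0
Node 0 (S = 130): V_0 = e^(−0.12)·[0.4269·76.0000 + 0.5731·0.0000] = 28.7768

€28.78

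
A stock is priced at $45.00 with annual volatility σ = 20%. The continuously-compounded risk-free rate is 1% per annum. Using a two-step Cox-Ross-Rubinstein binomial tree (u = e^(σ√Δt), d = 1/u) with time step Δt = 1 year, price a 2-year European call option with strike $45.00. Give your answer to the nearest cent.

CRR parameters: u = e^(σ√Δt) = e^(0.2·√1) = 1.2214, d = 1/u = 0.8187
Per-period rate: rΔt = 0.01·1 = 0.01, so R = e^0.01 = 1.0101
Risk-neutral probability p = (e^0.01 − 0.8187)/(1.2214 − 0.8187) = 0.1913/0.4027 = 0.4751
Terminal stock prices: S_uu = 67.13, S_ud = 45, S_dd = 30.16
Terminal payoffs (S − K): max(22.13, 0) = 22.13, max(0, 0) = 0, max(-14.84, 0) = 0
Node u (S = 54.96): V_u = e^(−0.01)·[0.4751·22.1321 + 0.5249·0.0000] = 10.4109
Node d (S = 36.84): V_d = e^(−0.01)·[0.4751·0.0000 + 0.5249·0.0000] = 0.0000
Node 0 (S = 45): V_0 = e^(−0.01)·[0.4751·10.4109 + 0.5249·0.0000] = 4.8972

$4.90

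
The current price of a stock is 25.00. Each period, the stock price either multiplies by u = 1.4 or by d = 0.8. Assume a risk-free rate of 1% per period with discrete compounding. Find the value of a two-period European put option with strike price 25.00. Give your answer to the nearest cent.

Risk-neutral probability p = (1 + 0.01 − 0.8)/(1.4 − 0.8) = 0.2100/0.6000 = 0.3500
Terminal stock prices: S_uu = 49, S_ud = 28, S_dd = 16
Terminal payoffs (K − S): max(-24, 0) = 0, max(-3, 0) = 0, max(9, 0) = 9
Node u (S = 35): V_u = 1/1.01·[0.3500·0.0000 + 0.6500·0.0000] = 0.0000
Node d (S = 20): V_d = 1/1.01·[0.3500·0.0000 + 0.6500·9.0000] = 5.7921
Node 0 (S = 25): V_0 = 1/1.01·[0.3500·0.0000 + 0.6500·5.7921] = 3.7276

3.73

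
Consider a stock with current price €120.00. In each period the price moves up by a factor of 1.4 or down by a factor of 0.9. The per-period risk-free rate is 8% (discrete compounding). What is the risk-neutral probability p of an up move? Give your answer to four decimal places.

p = 0.3600

Risk-neutral probability p = (1 + 0.08 − 0.9)/(1.4 − 0.9) = 0.1800/0.5000 = 0.3600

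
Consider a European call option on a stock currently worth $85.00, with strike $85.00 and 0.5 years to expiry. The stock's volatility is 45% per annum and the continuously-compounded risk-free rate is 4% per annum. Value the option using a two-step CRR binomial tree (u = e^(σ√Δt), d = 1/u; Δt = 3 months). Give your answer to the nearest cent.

CRR parameters: u = e^(σ√Δt) = e^(0.45·√0.25) = 1.2523, d = 1/u = 0.7985
Per-period rate: rΔt = 0.04·0.25 = 0.01, so R = e^0.01 = 1.0101
Risk-neutral probability p = (e^0.01 − 0.7985)/(1.2523 − 0.7985) = 0.2115/0.4538 = 0.4661
Terminal stock prices: S_uu = 133.3, S_ud = 85, S_dd = 54.2
Terminal payoffs (S − K): max(48.31, 0) = 48.31, max(0, 0) = 0, max(-30.8, 0) = 0
Node u (S = 106.4): V_u = e^(−0.01)·[0.4661·48.3065 + 0.5339·0.0000] = 22.2932
Node d (S = 67.87): V_d = e^(−0.01)·[0.4661·0.0000 + 0.5339·0.0000] = 0.0000
Node 0 (S = 85): V_0 = e^(−0.01)·[0.4661·22.2932 + 0.5339·0.0000] = 10.2882

$10.29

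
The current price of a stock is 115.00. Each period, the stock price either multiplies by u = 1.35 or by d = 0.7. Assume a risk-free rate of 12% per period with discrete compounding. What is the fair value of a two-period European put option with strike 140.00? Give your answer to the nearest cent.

Risk-neutral probability p = (1 + 0.12 − 0.7)/(1.35 − 0.7) = 0.4200/0.6500 = 0.6462
Terminal stock prices: S_uu = 209.6, S_ud = 108.7, S_dd = 56.35
Terminal payoffs (K − S): max(-69.59, 0) = 0, max(31.33, 0) = 31.33, max(83.65, 0) = 83.65
Node u (S = 155.2): V_u = 1/1.12·[0.6462·0.0000 + 0.3538·31.3250] = 9.8966
Node d (S = 80.5): V_d = 1/1.12·[0.6462·31.3250 + 0.3538·83.6500] = 44.5000
Node 0 (S = 115): V_0 = 1/1.12·[0.6462·9.8966 + 0.3538·44.5000] = 19.7687

19.77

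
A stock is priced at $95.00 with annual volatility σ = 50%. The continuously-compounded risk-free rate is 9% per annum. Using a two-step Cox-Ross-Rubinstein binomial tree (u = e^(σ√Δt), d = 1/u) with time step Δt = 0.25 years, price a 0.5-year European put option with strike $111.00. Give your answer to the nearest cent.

$21.29

CRR parameters: u = e^(σ√Δt) = e^(0.5·√0.25) = 1.2840, d = 1/u = 0.7788
Per-period rate: rΔt = 0.09·0.25 = 0.0225, so R = e^0.0225 = 1.0228
Risk-neutral probability p = (e^0.0225 − 0.7788)/(1.2840 − 0.7788) = 0.2440/0.5052 = 0.4829
Terminal stock prices: S_uu = 156.6, S_ud = 95, S_dd = 57.62
Terminal payoffs (K − S): max(-45.63, 0) = 0, max(16, 0) = 16, max(53.38, 0) = 53.38
Node u (S = 122): V_u = e^(−0.0225)·[0.4829·0.0000 + 0.5171·16.0000] = 8.0901
Node d (S = 73.99): V_d = e^(−0.0225)·[0.4829·16.0000 + 0.5171·53.3796] = 34.5443
Node 0 (S = 95): V_0 = e^(−0.0225)·[0.4829·8.0901 + 0.5171·34.5443] = 21.2862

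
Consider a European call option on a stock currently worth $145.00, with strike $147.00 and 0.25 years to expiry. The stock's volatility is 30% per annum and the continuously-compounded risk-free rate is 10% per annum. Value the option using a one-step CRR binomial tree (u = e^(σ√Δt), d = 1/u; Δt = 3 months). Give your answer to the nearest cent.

CRR parameters: u = e^(σ√Δt) = e^(0.3·√0.25) = 1.1618, d = 1/u = 0.8607
Per-period rate: rΔt = 0.1·0.25 = 0.025, so R = e^0.025 = 1.0253
Risk-neutral probability p = (e^0.025 − 0.8607)/(1.1618 − 0.8607) = 0.1646/0.3011 = 0.5466
Terminal stock prices: S_u = 168.5, S_d = 124.8
Terminal payoffs (S − K): max(21.47, 0) = 21.47, max(-22.2, 0) = 0
Node 0 (S = 145): V_0 = e^(−0.025)·[0.5466·21.4660 + 0.4534·0.0000] = 11.4444

$11.44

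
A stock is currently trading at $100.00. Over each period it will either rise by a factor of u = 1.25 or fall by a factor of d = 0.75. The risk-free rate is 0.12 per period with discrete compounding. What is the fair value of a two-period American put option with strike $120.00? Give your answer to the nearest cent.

$20.00

Risk-neutral probability p = (1 + 0.12 − 0.75)/(1.25 − 0.75) = 0.3700/0.5000 = 0.7400
Terminal stock prices: S_uu = 156.2, S_ud = 93.75, S_dd = 56.25
Terminal payoffs (K − S): max(-36.25, 0) = 0, max(26.25, 0) = 26.25, max(63.75, 0) = 63.75
Node u (S = 125): continuation = 1/1.12·[0.7400·0.0000 + 0.2600·26.2500] = 6.0937; exercise value = 0.0000 ≤ continuation, so V_u = 6.0937
Node d (S = 75): continuation = 1/1.12·[0.7400·26.2500 + 0.2600·63.7500] = 32.1429; exercise value = 45.0000 > continuation, so V_d = 45.0000 (exercise)
Node 0 (S = 100): continuation = 1/1.12·[0.7400·6.0937 + 0.2600·45.0000] = 14.4727; exercise value = 20.0000 > continuation, so V_0 = 20.0000 (exercise)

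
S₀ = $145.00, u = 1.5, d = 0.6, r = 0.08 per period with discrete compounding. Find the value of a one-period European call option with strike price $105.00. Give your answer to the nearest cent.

$55.56

Risk-neutral probability p = (1 + 0.08 − 0.6)/(1.5 − 0.6) = 0.4800/0.9000 = 0.5333
Terminal stock prices: S_u = 217.5, S_d = 87
Terminal payoffs (S − K): max(112.5, 0) = 112.5, max(-18, 0) = 0
Node 0 (S = 145): V_0 = 1/1.08·[0.5333·112.5000 + 0.4667·0.0000] = 55.5556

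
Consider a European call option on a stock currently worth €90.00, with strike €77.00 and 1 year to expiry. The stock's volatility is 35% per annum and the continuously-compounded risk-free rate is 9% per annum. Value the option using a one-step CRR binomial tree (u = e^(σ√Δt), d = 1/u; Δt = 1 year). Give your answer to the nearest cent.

CRR parameters: u = e^(σ√Δt) = e^(0.35·√1) = 1.4191, d = 1/u = 0.7047
Per-period rate: rΔt = 0.09·1 = 0.09, so R = e^0.09 = 1.0942
Risk-neutral probability p = (e^0.09 − 0.7047)/(1.4191 − 0.7047) = 0.3895/0.7144 = 0.5452
Terminal stock prices: S_u = 127.7, S_d = 63.42
Terminal payoffs (S − K): max(50.72, 0) = 50.72, max(-13.58, 0) = 0
Node 0 (S = 90): V_0 = e^(−0.09)·[0.5452·50.7161 + 0.4548·0.0000] = 25.2710

€25.27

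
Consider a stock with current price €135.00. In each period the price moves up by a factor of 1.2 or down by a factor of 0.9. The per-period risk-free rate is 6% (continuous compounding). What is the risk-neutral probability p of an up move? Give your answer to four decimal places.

p = 0.5395

Risk-neutral probability p = (e^0.06 − 0.9)/(1.2 − 0.9) = 0.1618/0.3000 = 0.5395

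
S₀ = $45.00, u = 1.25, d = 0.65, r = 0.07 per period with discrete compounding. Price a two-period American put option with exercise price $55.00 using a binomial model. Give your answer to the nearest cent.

$10.60

Risk-neutral probability p = (1 + 0.07 − 0.65)/(1.25 − 0.65) = 0.4200/0.6000 = 0.7000
Terminal stock prices: S_uu = 70.31, S_ud = 36.56, S_dd = 19.01
Terminal payoffs (K − S): max(-15.31, 0) = 0, max(18.44, 0) = 18.44, max(35.99, 0) = 35.99
Node u (S = 56.25): continuation = 1/1.07·[0.7000·0.0000 + 0.3000·18.4375] = 5.1694; exercise value = 0.0000 ≤ continuation, so V_u = 5.1694
Node d (S = 29.25): continuation = 1/1.07·[0.7000·18.4375 + 0.3000·35.9875] = 22.1519; exercise value = 25.7500 > continuation, so V_d = 25.7500 (exercise)
Node 0 (S = 45): continuation = 1/1.07·[0.7000·5.1694 + 0.3000·25.7500] = 10.6015; exercise value = 10.0000 ≤ continuation, so V_0 = 10.6015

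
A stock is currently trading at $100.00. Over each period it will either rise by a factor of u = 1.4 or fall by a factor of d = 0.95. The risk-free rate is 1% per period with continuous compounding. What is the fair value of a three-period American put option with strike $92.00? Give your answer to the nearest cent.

Risk-neutral probability p = (e^0.01 − 0.95)/(1.4 − 0.95) = 0.0601/0.4500 = 0.1334
Terminal stock prices: S_uuu = 274.4, S_uud = 186.2, S_udd = 126.3, S_ddd = 85.74
Terminal payoffs (K − S): max(-182.4, 0) = 0, max(-94.2, 0) = 0, max(-34.35, 0) = 0, max(6.263, 0) = 6.263
Node uu (S = 196): continuation = e^(−0.01)·[0.1334·0.0000 + 0.8666·0.0000] = 0.0000; exercise value = 0.0000 ≤ continuation, so V_uu = 0.0000
Node ud (S = 133): continuation = e^(−0.01)·[0.1334·0.0000 + 0.8666·0.0000] = 0.0000; exercise value = 0.0000 ≤ continuation, so V_ud = 0.0000
Node dd (S = 90.25): continuation = e^(−0.01)·[0.1334·0.0000 + 0.8666·6.2625] = 5.3728; exercise value = 1.7500 ≤ continuation, so V_dd = 5.3728
Node u (S = 140): continuation = e^(−0.01)·[0.1334·0.0000 + 0.8666·0.0000] = 0.0000; exercise value = 0.0000 ≤ continuation, so V_u = 0.0000
Node d (S = 95): continuation = e^(−0.01)·[0.1334·0.0000 + 0.8666·5.3728] = 4.6095; exercise value = 0.0000 ≤ continuation, so V_d = 4.6095
Node 0 (S = 100): continuation = e^(−0.01)·[0.1334·0.0000 + 0.8666·4.6095] = 3.9546; exercise value = 0.0000 ≤ continuation, so V_0 = 3.9546

$3.95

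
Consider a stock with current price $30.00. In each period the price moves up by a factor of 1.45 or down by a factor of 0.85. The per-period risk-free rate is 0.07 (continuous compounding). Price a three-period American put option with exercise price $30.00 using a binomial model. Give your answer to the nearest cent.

$2.86

Risk-neutral probability p = (e^0.07 − 0.85)/(1.45 − 0.85) = 0.2225/0.6000 = 0.3708
Terminal stock prices: S_uuu = 91.46, S_uud = 53.61, S_udd = 31.43, S_ddd = 18.42
Terminal payoffs (K − S): max(-61.46, 0) = 0, max(-23.61, 0) = 0, max(-1.429, 0) = 0, max(11.58, 0) = 11.58
Node uu (S = 63.08): continuation = e^(−0.07)·[0.3708·0.0000 + 0.6292·0.0000] = 0.0000; exercise value = 0.0000 ≤ continuation, so V_uu = 0.0000
Node ud (S = 36.98): continuation = e^(−0.07)·[0.3708·0.0000 + 0.6292·0.0000] = 0.0000; exercise value = 0.0000 ≤ continuation, so V_ud = 0.0000
Node dd (S = 21.67): continuation = e^(−0.07)·[0.3708·0.0000 + 0.6292·11.5763] = 6.7908; exercise value = 8.3250 > continuation, so V_dd = 8.3250 (exercise)
Node u (S = 43.5): continuation = e^(−0.07)·[0.3708·0.0000 + 0.6292·0.0000] = 0.0000; exercise value = 0.0000 ≤ continuation, so V_u = 0.0000
Node d (S = 25.5): continuation = e^(−0.07)·[0.3708·0.0000 + 0.6292·8.3250] = 4.8836; exercise value = 4.5000 ≤ continuation, so V_d = 4.8836
Node 0 (S = 30): continuation = e^(−0.07)·[0.3708·0.0000 + 0.6292·4.8836] = 2.8648; exercise value = 0.0000 ≤ continuation, so V_0 = 2.8648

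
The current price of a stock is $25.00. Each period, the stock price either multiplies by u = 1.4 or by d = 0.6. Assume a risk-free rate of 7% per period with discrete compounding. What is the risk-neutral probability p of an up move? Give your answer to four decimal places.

p = 0.5875

Risk-neutral probability p = (1 + 0.07 − 0.6)/(1.4 − 0.6) = 0.4700/0.8000 = 0.5875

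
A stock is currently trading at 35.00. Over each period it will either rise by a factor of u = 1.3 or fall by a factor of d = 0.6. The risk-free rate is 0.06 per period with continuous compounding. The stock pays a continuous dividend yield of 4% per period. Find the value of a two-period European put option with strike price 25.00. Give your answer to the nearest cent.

Per-period risk-free factor R = e^0.06 = 1.0618; dividend-adjusted growth = e^(0.06−0.04) = 1.0202.
Risk-neutral probability p = (1.0202 − 0.6)/(1.3 − 0.6) = 0.4202/0.7000 = 0.6003
Terminal stock prices: S_uu = 59.15, S_ud = 27.3, S_dd = 12.6
Terminal payoffs (K − S): max(-34.15, 0) = 0, max(-2.3, 0) = 0, max(12.4, 0) = 12.4
Node u (S = 45.5): V_u = e^(−0.06)·[0.6003·0.0000 + 0.3997·0.0000] = 0.0000
Node d (S = 21): V_d = e^(−0.06)·[0.6003·0.0000 + 0.3997·12.4000] = 4.6678
Node 0 (S = 35): V_0 = e^(−0.06)·[0.6003·0.0000 + 0.3997·4.6678] = 1.7571

1.76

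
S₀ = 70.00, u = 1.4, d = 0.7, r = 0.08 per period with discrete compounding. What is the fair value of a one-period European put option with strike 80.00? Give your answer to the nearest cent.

13.12

Risk-neutral probability p = (1 + 0.08 − 0.7)/(1.4 − 0.7) = 0.3800/0.7000 = 0.5429
Terminal stock prices: S_u = 98, S_d = 49
Terminal payoffs (K − S): max(-18, 0) = 0, max(31, 0) = 31
Node 0 (S = 70): V_0 = 1/1.08·[0.5429·0.0000 + 0.4571·31.0000] = 13.1217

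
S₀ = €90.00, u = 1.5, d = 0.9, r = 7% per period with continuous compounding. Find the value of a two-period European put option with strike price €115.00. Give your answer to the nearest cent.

Risk-neutral probability p = (e^0.07 − 0.9)/(1.5 − 0.9) = 0.1725/0.6000 = 0.2875
Terminal stock prices: S_uu = 202.5, S_ud = 121.5, S_dd = 72.9
Terminal payoffs (K − S): max(-87.5, 0) = 0, max(-6.5, 0) = 0, max(42.1, 0) = 42.1
Node u (S = 135): V_u = e^(−0.07)·[0.2875·0.0000 + 0.7125·0.0000] = 0.0000
Node d (S = 81): V_d = e^(−0.07)·[0.2875·0.0000 + 0.7125·42.1000] = 27.9678
Node 0 (S = 90): V_0 = e^(−0.07)·[0.2875·0.0000 + 0.7125·27.9678] = 18.5795

€18.58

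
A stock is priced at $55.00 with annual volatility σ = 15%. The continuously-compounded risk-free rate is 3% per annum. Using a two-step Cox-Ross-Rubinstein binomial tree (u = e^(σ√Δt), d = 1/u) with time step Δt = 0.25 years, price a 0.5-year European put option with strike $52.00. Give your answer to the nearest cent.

$1.01

CRR parameters: u = e^(σ√Δt) = e^(0.15·√0.25) = 1.0779, d = 1/u = 0.9277
Per-period rate: rΔt = 0.03·0.25 = 0.0075, so R = e^0.0075 = 1.0075
Risk-neutral probability p = (e^0.0075 − 0.9277)/(1.0779 − 0.9277) = 0.0798/0.1501 = 0.5314
Terminal stock prices: S_uu = 63.9, S_ud = 55, S_dd = 47.34
Terminal payoffs (K − S): max(-11.9, 0) = 0, max(-3, 0) = 0, max(4.661, 0) = 4.661
Node u (S = 59.28): V_u = e^(−0.0075)·[0.5314·0.0000 + 0.4686·0.0000] = 0.0000
Node d (S = 51.03): V_d = e^(−0.0075)·[0.5314·0.0000 + 0.4686·4.6611] = 2.1679
Node 0 (S = 55): V_0 = e^(−0.0075)·[0.5314·0.0000 + 0.4686·2.1679] = 1.0083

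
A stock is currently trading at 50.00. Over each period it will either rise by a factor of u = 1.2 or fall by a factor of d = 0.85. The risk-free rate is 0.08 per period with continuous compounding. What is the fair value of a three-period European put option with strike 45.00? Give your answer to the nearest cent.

0.71

Risk-neutral probability p = (e^0.08 − 0.85)/(1.2 − 0.85) = 0.2333/0.3500 = 0.6665
Terminal stock prices: S_uuu = 86.4, S_uud = 61.2, S_udd = 43.35, S_ddd = 30.71
Terminal payoffs (K − S): max(-41.4, 0) = 0, max(-16.2, 0) = 0, max(1.65, 0) = 1.65, max(14.29, 0) = 14.29
Node uu (S = 72): V_uu = e^(−0.08)·[0.6665·0.0000 + 0.3335·0.0000] = 0.0000
Node ud (S = 51): V_ud = e^(−0.08)·[0.6665·0.0000 + 0.3335·1.6500] = 0.5079
Node dd (S = 36.12): V_dd = e^(−0.08)·[0.6665·1.6500 + 0.3335·14.2938] = 5.4152
Node u (S = 60): V_u = e^(−0.08)·[0.6665·0.0000 + 0.3335·0.5079] = 0.1564
Node d (S = 42.5): V_d = e^(−0.08)·[0.6665·0.5079 + 0.3335·5.4152] = 1.9795
Node 0 (S = 50): V_0 = e^(−0.08)·[0.6665·0.1564 + 0.3335·1.9795] = 0.7055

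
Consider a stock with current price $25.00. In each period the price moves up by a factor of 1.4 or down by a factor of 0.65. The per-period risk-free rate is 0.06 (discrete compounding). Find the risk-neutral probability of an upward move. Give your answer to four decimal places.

p = 0.5467

Risk-neutral probability p = (1 + 0.06 − 0.65)/(1.4 − 0.65) = 0.4100/0.7500 = 0.5467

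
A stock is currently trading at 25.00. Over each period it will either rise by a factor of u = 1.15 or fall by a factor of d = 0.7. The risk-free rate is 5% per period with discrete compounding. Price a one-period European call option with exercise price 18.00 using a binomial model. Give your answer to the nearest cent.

7.96

Risk-neutral probability p = (1 + 0.05 − 0.7)/(1.15 − 0.7) = 0.3500/0.4500 = 0.7778
Terminal stock prices: S_u = 28.75, S_d = 17.5
Terminal payoffs (S − K): max(10.75, 0) = 10.75, max(-0.5, 0) = 0
Node 0 (S = 25): V_0 = 1/1.05·[0.7778·10.7500 + 0.2222·0.0000] = 7.9630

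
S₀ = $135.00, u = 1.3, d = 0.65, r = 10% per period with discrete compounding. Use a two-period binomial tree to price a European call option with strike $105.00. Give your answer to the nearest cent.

Risk-neutral probability p = (1 + 0.1 − 0.65)/(1.3 − 0.65) = 0.4500/0.6500 = 0.6923
Terminal stock prices: S_uu = 228.2, S_ud = 114.1, S_dd = 57.04
Terminal payoffs (S − K): max(123.2, 0) = 123.2, max(9.075, 0) = 9.075, max(-47.96, 0) = 0
Node u (S = 175.5): V_u = 1/1.1·[0.6923·123.1500 + 0.3077·9.0750] = 80.0455
Node d (S = 87.75): V_d = 1/1.1·[0.6923·9.0750 + 0.3077·0.0000] = 5.7115
Node 0 (S = 135): V_0 = 1/1.1·[0.6923·80.0455 + 0.3077·5.7115] = 51.9759

$51.98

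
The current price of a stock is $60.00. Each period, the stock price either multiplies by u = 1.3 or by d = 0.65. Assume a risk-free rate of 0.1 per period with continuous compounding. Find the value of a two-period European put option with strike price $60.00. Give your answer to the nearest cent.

Risk-neutral probability p = (e^0.1 − 0.65)/(1.3 − 0.65) = 0.4552/0.6500 = 0.7003
Terminal stock prices: S_uu = 101.4, S_ud = 50.7, S_dd = 25.35
Terminal payoffs (K − S): max(-41.4, 0) = 0, max(9.3, 0) = 9.3, max(34.65, 0) = 34.65
Node u (S = 78): V_u = e^(−0.1)·[0.7003·0.0000 + 0.2997·9.3000] = 2.5223
Node d (S = 39): V_d = e^(−0.1)·[0.7003·9.3000 + 0.2997·34.6500] = 15.2902
Node 0 (S = 60): V_0 = e^(−0.1)·[0.7003·2.5223 + 0.2997·15.2902] = 5.7451

$5.75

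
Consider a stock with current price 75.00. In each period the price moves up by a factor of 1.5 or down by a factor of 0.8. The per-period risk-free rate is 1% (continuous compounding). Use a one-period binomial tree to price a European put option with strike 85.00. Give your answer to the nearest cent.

17.32

Risk-neutral probability p = (e^0.01 − 0.8)/(1.5 − 0.8) = 0.2101/0.7000 = 0.3001
Terminal stock prices: S_u = 112.5, S_d = 60
Terminal payoffs (K − S): max(-27.5, 0) = 0, max(25, 0) = 25
Node 0 (S = 75): V_0 = e^(−0.01)·[0.3001·0.0000 + 0.6999·25.0000] = 17.3241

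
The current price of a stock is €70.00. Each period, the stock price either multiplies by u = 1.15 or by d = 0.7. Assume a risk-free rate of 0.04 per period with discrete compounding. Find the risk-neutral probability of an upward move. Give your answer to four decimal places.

p = 0.7556

Risk-neutral probability p = (1 + 0.04 − 0.7)/(1.15 − 0.7) = 0.3400/0.4500 = 0.7556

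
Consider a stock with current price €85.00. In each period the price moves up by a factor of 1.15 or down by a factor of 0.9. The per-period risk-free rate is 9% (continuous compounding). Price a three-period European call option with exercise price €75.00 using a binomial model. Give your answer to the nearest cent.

€27.86

Risk-neutral probability p = (e^0.09 − 0.9)/(1.15 − 0.9) = 0.1942/0.2500 = 0.7767
Terminal stock prices: S_uuu = 129.3, S_uud = 101.2, S_udd = 79.18, S_ddd = 61.97
Terminal payoffs (S − K): max(54.27, 0) = 54.27, max(26.17, 0) = 26.17, max(4.177, 0) = 4.177, max(-13.03, 0) = 0
Node uu (S = 112.4): V_uu = e^(−0.09)·[0.7767·54.2744 + 0.2233·26.1712] = 43.8677
Node ud (S = 87.97): V_ud = e^(−0.09)·[0.7767·26.1712 + 0.2233·4.1775] = 19.4302
Node dd (S = 68.85): V_dd = e^(−0.09)·[0.7767·4.1775 + 0.2233·0.0000] = 2.9654
Node u (S = 97.75): V_u = e^(−0.09)·[0.7767·43.8677 + 0.2233·19.4302] = 35.1047
Node d (S = 76.5): V_d = e^(−0.09)·[0.7767·19.4302 + 0.2233·2.9654] = 14.3976
Node 0 (S = 85): V_0 = e^(−0.09)·[0.7767·35.1047 + 0.2233·14.3976] = 27.8573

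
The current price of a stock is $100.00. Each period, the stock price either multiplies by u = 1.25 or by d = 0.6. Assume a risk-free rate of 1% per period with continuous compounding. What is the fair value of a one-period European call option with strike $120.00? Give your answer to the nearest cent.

$3.12

Risk-neutral probability p = (e^0.01 − 0.6)/(1.25 − 0.6) = 0.4101/0.6500 = 0.6308
Terminal stock prices: S_u = 125, S_d = 60
Terminal payoffs (S − K): max(5, 0) = 5, max(-60, 0) = 0
Node 0 (S = 100): V_0 = e^(−0.01)·[0.6308·5.0000 + 0.3692·0.0000] = 3.1228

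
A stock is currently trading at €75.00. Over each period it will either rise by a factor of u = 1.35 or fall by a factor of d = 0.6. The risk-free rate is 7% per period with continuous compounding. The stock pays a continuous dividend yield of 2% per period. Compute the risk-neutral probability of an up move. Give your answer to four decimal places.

Per-period risk-free factor R = e^0.07 = 1.0725; dividend-adjusted growth = e^(0.07−0.02) = 1.0513.
Risk-neutral probability p = (1.0513 − 0.6)/(1.35 − 0.6) = 0.4513/0.7500 = 0.6017

p = 0.6017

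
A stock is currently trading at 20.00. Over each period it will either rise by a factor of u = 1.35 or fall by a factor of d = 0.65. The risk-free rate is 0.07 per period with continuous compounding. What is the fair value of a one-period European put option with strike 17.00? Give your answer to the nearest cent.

1.48

Risk-neutral probability p = (e^0.07 − 0.65)/(1.35 − 0.65) = 0.4225/0.7000 = 0.6036
Terminal stock prices: S_u = 27, S_d = 13
Terminal payoffs (K − S): max(-10, 0) = 0, max(4, 0) = 4
Node 0 (S = 20): V_0 = e^(−0.07)·[0.6036·0.0000 + 0.3964·4.0000] = 1.4785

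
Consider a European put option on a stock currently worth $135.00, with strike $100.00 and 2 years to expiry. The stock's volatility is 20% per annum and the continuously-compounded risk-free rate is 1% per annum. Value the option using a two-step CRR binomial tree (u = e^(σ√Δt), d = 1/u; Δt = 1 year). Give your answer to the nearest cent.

CRR parameters: u = e^(σ√Δt) = e^(0.2·√1) = 1.2214, d = 1/u = 0.8187
Per-period rate: rΔt = 0.01·1 = 0.01, so R = e^0.01 = 1.0101
Risk-neutral probability p = (e^0.01 − 0.8187)/(1.2214 − 0.8187) = 0.1913/0.4027 = 0.4751
Terminal stock prices: S_uu = 201.4, S_ud = 135, S_dd = 90.49
Terminal payoffs (K − S): max(-101.4, 0) = 0, max(-35, 0) = 0, max(9.507, 0) = 9.507
Node u (S = 164.9): V_u = e^(−0.01)·[0.4751·0.0000 + 0.5249·0.0000] = 0.0000
Node d (S = 110.5): V_d = e^(−0.01)·[0.4751·0.0000 + 0.5249·9.5068] = 4.9402
Node 0 (S = 135): V_0 = e^(−0.01)·[0.4751·0.0000 + 0.5249·4.9402] = 2.5672

$2.57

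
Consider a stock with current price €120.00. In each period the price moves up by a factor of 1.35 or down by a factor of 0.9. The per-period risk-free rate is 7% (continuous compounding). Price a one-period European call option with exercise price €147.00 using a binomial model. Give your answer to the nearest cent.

€5.36

Risk-neutral probability p = (e^0.07 − 0.9)/(1.35 − 0.9) = 0.1725/0.4500 = 0.3834
Terminal stock prices: S_u = 162, S_d = 108
Terminal payoffs (S − K): max(15, 0) = 15, max(-39, 0) = 0
Node 0 (S = 120): V_0 = e^(−0.07)·[0.3834·15.0000 + 0.6166·0.0000] = 5.3615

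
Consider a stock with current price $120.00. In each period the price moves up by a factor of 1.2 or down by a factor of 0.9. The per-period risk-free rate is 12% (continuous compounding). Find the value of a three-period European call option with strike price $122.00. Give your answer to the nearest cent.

Risk-neutral probability p = (e^0.12 − 0.9)/(1.2 − 0.9) = 0.2275/0.3000 = 0.7583
Terminal stock prices: S_uuu = 207.4, S_uud = 155.5, S_udd = 116.6, S_ddd = 87.48
Terminal payoffs (S − K): max(85.36, 0) = 85.36, max(33.52, 0) = 33.52, max(-5.36, 0) = 0, max(-34.52, 0) = 0
Node uu (S = 172.8): V_uu = e^(−0.12)·[0.7583·85.3600 + 0.2417·33.5200] = 64.5957
Node ud (S = 129.6): V_ud = e^(−0.12)·[0.7583·33.5200 + 0.2417·0.0000] = 22.5446
Node dd (S = 97.2): V_dd = e^(−0.12)·[0.7583·0.0000 + 0.2417·0.0000] = 0.0000
Node u (S = 144): V_u = e^(−0.12)·[0.7583·64.5957 + 0.2417·22.5446] = 48.2777
Node d (S = 108): V_d = e^(−0.12)·[0.7583·22.5446 + 0.2417·0.0000] = 15.1629
Node 0 (S = 120): V_0 = e^(−0.12)·[0.7583·48.2777 + 0.2417·15.1629] = 35.7203

$35.72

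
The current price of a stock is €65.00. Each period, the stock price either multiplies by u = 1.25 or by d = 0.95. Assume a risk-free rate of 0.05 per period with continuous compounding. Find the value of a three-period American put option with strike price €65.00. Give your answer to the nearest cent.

€2.52

Risk-neutral probability p = (e^0.05 − 0.95)/(1.25 − 0.95) = 0.1013/0.3000 = 0.3376
Terminal stock prices: S_uuu = 127, S_uud = 96.48, S_udd = 73.33, S_ddd = 55.73
Terminal payoffs (K − S): max(-61.95, 0) = 0, max(-31.48, 0) = 0, max(-8.328, 0) = 0, max(9.271, 0) = 9.271
Node uu (S = 101.6): continuation = e^(−0.05)·[0.3376·0.0000 + 0.6624·0.0000] = 0.0000; exercise value = 0.0000 ≤ continuation, so V_uu = 0.0000
Node ud (S = 77.19): continuation = e^(−0.05)·[0.3376·0.0000 + 0.6624·0.0000] = 0.0000; exercise value = 0.0000 ≤ continuation, so V_ud = 0.0000
Node dd (S = 58.66): continuation = e^(−0.05)·[0.3376·0.0000 + 0.6624·9.2706] = 5.8416; exercise value = 6.3375 > continuation, so V_dd = 6.3375 (exercise)
Node u (S = 81.25): continuation = e^(−0.05)·[0.3376·0.0000 + 0.6624·0.0000] = 0.0000; exercise value = 0.0000 ≤ continuation, so V_u = 0.0000
Node d (S = 61.75): continuation = e^(−0.05)·[0.3376·0.0000 + 0.6624·6.3375] = 3.9934; exercise value = 3.2500 ≤ continuation, so V_d = 3.9934
Node 0 (S = 65): continuation = e^(−0.05)·[0.3376·0.0000 + 0.6624·3.9934] = 2.5163; exercise value = 0.0000 ≤ continuation, so V_0 = 2.5163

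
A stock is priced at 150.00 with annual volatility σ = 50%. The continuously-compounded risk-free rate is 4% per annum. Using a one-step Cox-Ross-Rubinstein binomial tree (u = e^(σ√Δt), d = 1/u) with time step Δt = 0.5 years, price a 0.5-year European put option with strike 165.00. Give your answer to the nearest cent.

CRR parameters: u = e^(σ√Δt) = e^(0.5·√0.5) = 1.4241, d = 1/u = 0.7022
Per-period rate: rΔt = 0.04·0.5 = 0.02, so R = e^0.02 = 1.0202
Risk-neutral probability p = (e^0.02 − 0.7022)/(1.4241 − 0.7022) = 0.3180/0.7219 = 0.4405
Terminal stock prices: S_u = 213.6, S_d = 105.3
Terminal payoffs (K − S): max(-48.62, 0) = 0, max(59.67, 0) = 59.67
Node 0 (S = 150): V_0 = e^(−0.02)·[0.4405·0.0000 + 0.5595·59.6717] = 32.7250

32.73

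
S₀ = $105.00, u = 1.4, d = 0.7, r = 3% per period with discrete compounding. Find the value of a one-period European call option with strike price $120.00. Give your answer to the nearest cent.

Risk-neutral probability p = (1 + 0.03 − 0.7)/(1.4 − 0.7) = 0.3300/0.7000 = 0.4714
Terminal stock prices: S_u = 147, S_d = 73.5
Terminal payoffs (S − K): max(27, 0) = 27, max(-46.5, 0) = 0
Node 0 (S = 105): V_0 = 1/1.03·[0.4714·27.0000 + 0.5286·0.0000] = 12.3578

$12.36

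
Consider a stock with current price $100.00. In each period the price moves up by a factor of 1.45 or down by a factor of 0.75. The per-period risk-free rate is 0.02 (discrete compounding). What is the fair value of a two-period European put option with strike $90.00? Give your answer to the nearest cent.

$12.24

Risk-neutral probability p = (1 + 0.02 − 0.75)/(1.45 − 0.75) = 0.2700/0.7000 = 0.3857
Terminal stock prices: S_uu = 210.2, S_ud = 108.8, S_dd = 56.25
Terminal payoffs (K − S): max(-120.2, 0) = 0, max(-18.75, 0) = 0, max(33.75, 0) = 33.75
Node u (S = 145): V_u = 1/1.02·[0.3857·0.0000 + 0.6143·0.0000] = 0.0000
Node d (S = 75): V_d = 1/1.02·[0.3857·0.0000 + 0.6143·33.7500] = 20.3256
Node 0 (S = 100): V_0 = 1/1.02·[0.3857·0.0000 + 0.6143·20.3256] = 12.2409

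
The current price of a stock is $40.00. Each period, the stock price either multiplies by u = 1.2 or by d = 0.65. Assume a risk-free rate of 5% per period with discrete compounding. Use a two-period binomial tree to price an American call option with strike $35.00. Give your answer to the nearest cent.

$10.84

Risk-neutral probability p = (1 + 0.05 − 0.65)/(1.2 − 0.65) = 0.4000/0.5500 = 0.7273
Terminal stock prices: S_uu = 57.6, S_ud = 31.2, S_dd = 16.9
Terminal payoffs (S − K): max(22.6, 0) = 22.6, max(-3.8, 0) = 0, max(-18.1, 0) = 0
Node u (S = 48): continuation = 1/1.05·[0.7273·22.6000 + 0.2727·0.0000] = 15.6537; exercise value = 13.0000 ≤ continuation, so V_u = 15.6537
Node d (S = 26): continuation = 1/1.05·[0.7273·0.0000 + 0.2727·0.0000] = 0.0000; exercise value = 0.0000 ≤ continuation, so V_d = 0.0000
Node 0 (S = 40): continuation = 1/1.05·[0.7273·15.6537 + 0.2727·0.0000] = 10.8424; exercise value = 5.0000 ≤ continuation, so V_0 = 10.8424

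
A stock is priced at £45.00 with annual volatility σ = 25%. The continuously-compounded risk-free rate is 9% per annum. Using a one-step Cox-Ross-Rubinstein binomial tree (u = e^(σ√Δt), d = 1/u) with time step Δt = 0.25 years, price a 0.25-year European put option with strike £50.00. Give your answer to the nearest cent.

£4.43

CRR parameters: u = e^(σ√Δt) = e^(0.25·√0.25) = 1.1331, d = 1/u = 0.8825
Per-period rate: rΔt = 0.09·0.25 = 0.0225, so R = e^0.0225 = 1.0228
Risk-neutral probability p = (e^0.0225 − 0.8825)/(1.1331 − 0.8825) = 0.1403/0.2507 = 0.5596
Terminal stock prices: S_u = 50.99, S_d = 39.71
Terminal payoffs (K − S): max(-0.9917, 0) = 0, max(10.29, 0) = 10.29
Node 0 (S = 45): V_0 = e^(−0.0225)·[0.5596·0.0000 + 0.4404·10.2876] = 4.4301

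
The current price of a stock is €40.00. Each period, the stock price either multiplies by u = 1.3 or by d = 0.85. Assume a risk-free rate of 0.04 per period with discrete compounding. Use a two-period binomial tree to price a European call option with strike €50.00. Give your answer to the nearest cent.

Risk-neutral probability p = (1 + 0.04 − 0.85)/(1.3 − 0.85) = 0.1900/0.4500 = 0.4222
Terminal stock prices: S_uu = 67.6, S_ud = 44.2, S_dd = 28.9
Terminal payoffs (S − K): max(17.6, 0) = 17.6, max(-5.8, 0) = 0, max(-21.1, 0) = 0
Node u (S = 52): V_u = 1/1.04·[0.4222·17.6000 + 0.5778·0.0000] = 7.1453
Node d (S = 34): V_d = 1/1.04·[0.4222·0.0000 + 0.5778·0.0000] = 0.0000
Node 0 (S = 40): V_0 = 1/1.04·[0.4222·7.1453 + 0.5778·0.0000] = 2.9009

€2.90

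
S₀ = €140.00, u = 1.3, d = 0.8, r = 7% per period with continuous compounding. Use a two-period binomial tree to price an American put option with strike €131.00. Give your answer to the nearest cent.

Risk-neutral probability p = (e^0.07 − 0.8)/(1.3 − 0.8) = 0.2725/0.5000 = 0.5450
Terminal stock prices: S_uu = 236.6, S_ud = 145.6, S_dd = 89.6
Terminal payoffs (K − S): max(-105.6, 0) = 0, max(-14.6, 0) = 0, max(41.4, 0) = 41.4
Node u (S = 182): continuation = e^(−0.07)·[0.5450·0.0000 + 0.4550·0.0000] = 0.0000; exercise value = 0.0000 ≤ continuation, so V_u = 0.0000
Node d (S = 112): continuation = e^(−0.07)·[0.5450·0.0000 + 0.4550·41.4000] = 17.5629; exercise value = 19.0000 > continuation, so V_d = 19.0000 (exercise)
Node 0 (S = 140): continuation = e^(−0.07)·[0.5450·0.0000 + 0.4550·19.0000] = 8.0603; exercise value = 0.0000 ≤ continuation, so V_0 = 8.0603

€8.06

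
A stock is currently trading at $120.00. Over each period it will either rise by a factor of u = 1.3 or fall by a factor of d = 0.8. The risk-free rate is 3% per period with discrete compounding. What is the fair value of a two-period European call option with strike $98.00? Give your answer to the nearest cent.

$33.45

Risk-neutral probability p = (1 + 0.03 − 0.8)/(1.3 − 0.8) = 0.2300/0.5000 = 0.4600
Terminal stock prices: S_uu = 202.8, S_ud = 124.8, S_dd = 76.8
Terminal payoffs (S − K): max(104.8, 0) = 104.8, max(26.8, 0) = 26.8, max(-21.2, 0) = 0
Node u (S = 156): V_u = 1/1.03·[0.4600·104.8000 + 0.5400·26.8000] = 60.8544
Node d (S = 96): V_d = 1/1.03·[0.4600·26.8000 + 0.5400·0.0000] = 11.9689
Node 0 (S = 120): V_0 = 1/1.03·[0.4600·60.8544 + 0.5400·11.9689] = 33.4527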